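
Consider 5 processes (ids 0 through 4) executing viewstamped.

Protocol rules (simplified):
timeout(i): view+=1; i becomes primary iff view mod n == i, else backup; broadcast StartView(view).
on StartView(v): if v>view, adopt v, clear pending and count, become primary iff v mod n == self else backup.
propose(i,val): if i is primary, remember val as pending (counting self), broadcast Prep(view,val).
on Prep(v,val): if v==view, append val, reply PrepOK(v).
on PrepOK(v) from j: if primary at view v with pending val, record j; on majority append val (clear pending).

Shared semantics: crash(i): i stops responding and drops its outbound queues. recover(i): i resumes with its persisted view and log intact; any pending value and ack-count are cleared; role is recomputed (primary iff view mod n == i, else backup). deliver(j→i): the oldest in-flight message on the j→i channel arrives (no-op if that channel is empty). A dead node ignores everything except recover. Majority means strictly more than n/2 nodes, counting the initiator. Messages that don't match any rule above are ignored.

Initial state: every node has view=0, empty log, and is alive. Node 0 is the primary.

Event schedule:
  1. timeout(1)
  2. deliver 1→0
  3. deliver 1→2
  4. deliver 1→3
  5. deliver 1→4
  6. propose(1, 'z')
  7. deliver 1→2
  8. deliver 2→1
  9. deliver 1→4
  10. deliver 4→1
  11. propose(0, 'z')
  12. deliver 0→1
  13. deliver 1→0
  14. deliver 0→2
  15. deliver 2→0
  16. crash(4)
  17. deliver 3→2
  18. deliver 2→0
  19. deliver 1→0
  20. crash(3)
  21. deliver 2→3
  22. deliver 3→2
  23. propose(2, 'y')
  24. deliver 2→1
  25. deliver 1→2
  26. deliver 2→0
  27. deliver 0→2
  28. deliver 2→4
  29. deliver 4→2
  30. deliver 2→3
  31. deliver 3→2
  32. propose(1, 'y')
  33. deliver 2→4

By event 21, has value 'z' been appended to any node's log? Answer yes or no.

[1] timeout(1) → N1(prim v1 [-])
[2] deliver 1→0 → N0(back v1 [-])
[3] deliver 1→2 → N2(back v1 [-])
[4] deliver 1→3 → N3(back v1 [-])
[5] deliver 1→4 → N4(back v1 [-])
[6] propose(1,'z') → ∅
[7] deliver 1→2 → N2(back v1 [z])
[8] deliver 2→1 → ∅
[9] deliver 1→4 → N4(back v1 [z])
[10] deliver 4→1 → N1(prim v1 [z])
[11] propose(0,'z') → ∅
[12] deliver 0→1 → ∅
[13] deliver 1→0 → N0(back v1 [z])
[14] deliver 0→2 → ∅
[15] deliver 2→0 → ∅
[16] crash(4) → N4(✗back v1 [z])
[17] deliver 3→2 → ∅
[18] deliver 2→0 → ∅
[19] deliver 1→0 → ∅
[20] crash(3) → N3(✗back v1 [-])
[21] deliver 2→3 → ∅

yes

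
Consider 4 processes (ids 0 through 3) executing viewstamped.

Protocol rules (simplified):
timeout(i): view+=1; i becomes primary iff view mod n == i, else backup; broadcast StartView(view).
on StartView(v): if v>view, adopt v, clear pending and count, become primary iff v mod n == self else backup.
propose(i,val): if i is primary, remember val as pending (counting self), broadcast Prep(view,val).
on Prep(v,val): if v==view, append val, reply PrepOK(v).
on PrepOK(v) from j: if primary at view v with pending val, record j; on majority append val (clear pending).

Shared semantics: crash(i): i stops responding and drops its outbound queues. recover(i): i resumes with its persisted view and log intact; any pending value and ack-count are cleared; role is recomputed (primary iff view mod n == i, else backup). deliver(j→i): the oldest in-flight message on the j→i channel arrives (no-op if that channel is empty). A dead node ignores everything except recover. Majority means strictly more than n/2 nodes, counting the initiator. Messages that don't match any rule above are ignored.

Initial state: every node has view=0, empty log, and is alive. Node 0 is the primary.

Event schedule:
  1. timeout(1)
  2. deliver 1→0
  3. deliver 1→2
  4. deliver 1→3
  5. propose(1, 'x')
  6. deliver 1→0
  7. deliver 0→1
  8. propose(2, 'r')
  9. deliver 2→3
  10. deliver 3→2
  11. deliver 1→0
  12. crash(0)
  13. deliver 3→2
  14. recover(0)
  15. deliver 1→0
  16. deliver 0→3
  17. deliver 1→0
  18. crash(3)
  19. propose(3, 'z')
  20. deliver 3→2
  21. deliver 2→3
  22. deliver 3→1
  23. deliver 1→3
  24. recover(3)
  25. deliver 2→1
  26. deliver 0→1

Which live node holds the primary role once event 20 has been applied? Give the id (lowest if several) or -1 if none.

1

1. timeout(1):  <1:prim v1 ->
2. deliver 1→0:  <0:back v1 ->
3. deliver 1→2:  <2:back v1 ->
4. deliver 1→3:  <3:back v1 ->
5. propose(1,'x'):  nop
6. deliver 1→0:  <0:back v1 x>
7. deliver 0→1:  nop
8. propose(2,'r'):  nop
9. deliver 2→3:  nop
10. deliver 3→2:  nop
11. deliver 1→0:  nop
12. crash(0):  <0:✗back v1 x>
13. deliver 3→2:  nop
14. recover(0):  <0:back v1 x>
15. deliver 1→0:  nop
16. deliver 0→3:  nop
17. deliver 1→0:  nop
18. crash(3):  <3:✗back v1 ->
19. propose(3,'z'):  nop
20. deliver 3→2:  nop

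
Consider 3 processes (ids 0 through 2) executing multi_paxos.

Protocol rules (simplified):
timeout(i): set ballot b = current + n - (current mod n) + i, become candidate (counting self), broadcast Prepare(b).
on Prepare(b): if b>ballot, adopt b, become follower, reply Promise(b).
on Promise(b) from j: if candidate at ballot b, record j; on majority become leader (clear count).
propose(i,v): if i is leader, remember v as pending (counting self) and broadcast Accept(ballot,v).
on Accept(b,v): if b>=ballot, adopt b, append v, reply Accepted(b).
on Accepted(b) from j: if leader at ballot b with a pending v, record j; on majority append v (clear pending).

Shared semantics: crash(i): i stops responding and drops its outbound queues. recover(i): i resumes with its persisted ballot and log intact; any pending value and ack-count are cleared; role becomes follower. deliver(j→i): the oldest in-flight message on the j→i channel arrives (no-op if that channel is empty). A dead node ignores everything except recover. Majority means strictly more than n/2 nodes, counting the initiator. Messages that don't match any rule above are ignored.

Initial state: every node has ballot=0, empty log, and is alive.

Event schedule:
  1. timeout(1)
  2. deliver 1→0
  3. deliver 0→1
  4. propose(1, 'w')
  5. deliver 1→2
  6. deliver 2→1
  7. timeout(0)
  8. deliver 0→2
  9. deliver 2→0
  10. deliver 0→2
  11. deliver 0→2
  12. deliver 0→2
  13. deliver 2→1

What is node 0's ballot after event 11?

6

1. timeout(1):  <1:cand b4 ->
2. deliver 1→0:  <0:foll b4 ->
3. deliver 0→1:  <1:lead b4 ->
4. propose(1,'w'):  nop
5. deliver 1→2:  <2:foll b4 ->
6. deliver 2→1:  nop
7. timeout(0):  <0:cand b6 ->
8. deliver 0→2:  <2:foll b6 ->
9. deliver 2→0:  <0:lead b6 ->
10. deliver 0→2:  nop
11. deliver 0→2:  nop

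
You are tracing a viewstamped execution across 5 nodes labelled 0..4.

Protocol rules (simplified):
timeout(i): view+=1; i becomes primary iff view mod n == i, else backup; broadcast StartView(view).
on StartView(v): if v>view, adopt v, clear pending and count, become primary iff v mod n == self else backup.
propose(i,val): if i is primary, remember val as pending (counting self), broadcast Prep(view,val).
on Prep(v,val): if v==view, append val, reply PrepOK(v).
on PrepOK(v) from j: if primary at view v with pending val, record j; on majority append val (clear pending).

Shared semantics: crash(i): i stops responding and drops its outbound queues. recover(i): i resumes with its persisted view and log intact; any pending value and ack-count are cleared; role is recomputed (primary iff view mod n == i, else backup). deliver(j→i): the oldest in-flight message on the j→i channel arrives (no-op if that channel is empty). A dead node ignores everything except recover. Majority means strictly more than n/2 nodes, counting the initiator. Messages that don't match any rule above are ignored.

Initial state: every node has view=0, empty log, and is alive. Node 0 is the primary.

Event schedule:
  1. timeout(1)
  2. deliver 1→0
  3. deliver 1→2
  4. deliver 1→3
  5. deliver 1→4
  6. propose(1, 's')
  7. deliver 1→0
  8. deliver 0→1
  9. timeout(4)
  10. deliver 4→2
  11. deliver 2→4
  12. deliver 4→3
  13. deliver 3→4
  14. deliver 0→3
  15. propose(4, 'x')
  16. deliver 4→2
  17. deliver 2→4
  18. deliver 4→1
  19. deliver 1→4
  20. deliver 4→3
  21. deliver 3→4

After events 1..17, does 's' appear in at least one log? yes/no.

1. timeout(1):  <1:prim v1 ->
2. deliver 1→0:  <0:back v1 ->
3. deliver 1→2:  <2:back v1 ->
4. deliver 1→3:  <3:back v1 ->
5. deliver 1→4:  <4:back v1 ->
6. propose(1,'s'):  nop
7. deliver 1→0:  <0:back v1 s>
8. deliver 0→1:  nop
9. timeout(4):  <4:back v2 ->
10. deliver 4→2:  <2:prim v2 ->
11. deliver 2→4:  nop
12. deliver 4→3:  <3:back v2 ->
13. deliver 3→4:  nop
14. deliver 0→3:  nop
15. propose(4,'x'):  nop
16. deliver 4→2:  nop
17. deliver 2→4:  nop

yes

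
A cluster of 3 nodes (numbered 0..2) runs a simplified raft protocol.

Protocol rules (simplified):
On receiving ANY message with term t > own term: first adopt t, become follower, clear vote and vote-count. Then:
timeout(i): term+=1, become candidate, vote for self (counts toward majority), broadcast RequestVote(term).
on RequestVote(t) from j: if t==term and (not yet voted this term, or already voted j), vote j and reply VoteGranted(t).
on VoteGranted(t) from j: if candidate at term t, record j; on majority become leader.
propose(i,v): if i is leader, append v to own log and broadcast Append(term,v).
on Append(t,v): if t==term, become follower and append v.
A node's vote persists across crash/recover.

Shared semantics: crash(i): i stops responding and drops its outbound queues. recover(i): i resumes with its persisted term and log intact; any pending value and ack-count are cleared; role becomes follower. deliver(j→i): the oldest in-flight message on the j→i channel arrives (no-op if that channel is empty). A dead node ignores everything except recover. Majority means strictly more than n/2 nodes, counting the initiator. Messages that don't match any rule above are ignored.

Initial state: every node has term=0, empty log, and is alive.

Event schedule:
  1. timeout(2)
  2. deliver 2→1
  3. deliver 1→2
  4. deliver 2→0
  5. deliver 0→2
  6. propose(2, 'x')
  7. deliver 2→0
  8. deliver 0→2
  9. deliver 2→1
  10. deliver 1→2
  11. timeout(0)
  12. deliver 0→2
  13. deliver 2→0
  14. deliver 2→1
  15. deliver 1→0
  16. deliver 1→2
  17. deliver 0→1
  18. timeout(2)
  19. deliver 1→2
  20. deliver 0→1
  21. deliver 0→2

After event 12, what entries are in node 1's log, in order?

e1 timeout(2): 2[cand,t=1,-]
e2 deliver 2→1: 1[foll,t=1,-]
e3 deliver 1→2: 2[lead,t=1,-]
e4 deliver 2→0: 0[foll,t=1,-]
e5 deliver 0→2: ·
e6 propose(2,'x'): 2[lead,t=1,x]
e7 deliver 2→0: 0[foll,t=1,x]
e8 deliver 0→2: ·
e9 deliver 2→1: 1[foll,t=1,x]
e10 deliver 1→2: ·
e11 timeout(0): 0[cand,t=2,x]
e12 deliver 0→2: 2[foll,t=2,x]

x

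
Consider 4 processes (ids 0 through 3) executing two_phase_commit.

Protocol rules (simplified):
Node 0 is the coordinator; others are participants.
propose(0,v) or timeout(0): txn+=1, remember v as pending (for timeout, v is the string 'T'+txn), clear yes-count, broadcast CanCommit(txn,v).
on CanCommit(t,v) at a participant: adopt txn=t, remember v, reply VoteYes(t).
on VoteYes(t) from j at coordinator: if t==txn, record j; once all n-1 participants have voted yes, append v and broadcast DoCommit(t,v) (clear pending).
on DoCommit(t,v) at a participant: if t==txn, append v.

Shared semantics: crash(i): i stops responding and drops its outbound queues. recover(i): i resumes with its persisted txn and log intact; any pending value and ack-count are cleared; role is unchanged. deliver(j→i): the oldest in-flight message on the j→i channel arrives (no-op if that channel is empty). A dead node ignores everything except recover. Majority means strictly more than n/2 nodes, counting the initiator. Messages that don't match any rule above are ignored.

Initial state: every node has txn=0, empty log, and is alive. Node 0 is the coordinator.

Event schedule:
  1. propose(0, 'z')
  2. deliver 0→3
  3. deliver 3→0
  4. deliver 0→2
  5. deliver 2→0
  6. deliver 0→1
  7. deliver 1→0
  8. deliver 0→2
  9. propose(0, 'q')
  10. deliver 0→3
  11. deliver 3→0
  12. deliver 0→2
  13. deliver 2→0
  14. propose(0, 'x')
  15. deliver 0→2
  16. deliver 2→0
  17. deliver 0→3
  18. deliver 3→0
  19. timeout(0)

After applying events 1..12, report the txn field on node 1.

e1 propose(0,'z'): 0[coor,t=1,-]
e2 deliver 0→3: 3[part,t=1,-]
e3 deliver 3→0: ·
e4 deliver 0→2: 2[part,t=1,-]
e5 deliver 2→0: ·
e6 deliver 0→1: 1[part,t=1,-]
e7 deliver 1→0: 0[coor,t=1,z]
e8 deliver 0→2: 2[part,t=1,z]
e9 propose(0,'q'): 0[coor,t=2,z]
e10 deliver 0→3: 3[part,t=1,z]
e11 deliver 3→0: ·
e12 deliver 0→2: 2[part,t=2,z]

1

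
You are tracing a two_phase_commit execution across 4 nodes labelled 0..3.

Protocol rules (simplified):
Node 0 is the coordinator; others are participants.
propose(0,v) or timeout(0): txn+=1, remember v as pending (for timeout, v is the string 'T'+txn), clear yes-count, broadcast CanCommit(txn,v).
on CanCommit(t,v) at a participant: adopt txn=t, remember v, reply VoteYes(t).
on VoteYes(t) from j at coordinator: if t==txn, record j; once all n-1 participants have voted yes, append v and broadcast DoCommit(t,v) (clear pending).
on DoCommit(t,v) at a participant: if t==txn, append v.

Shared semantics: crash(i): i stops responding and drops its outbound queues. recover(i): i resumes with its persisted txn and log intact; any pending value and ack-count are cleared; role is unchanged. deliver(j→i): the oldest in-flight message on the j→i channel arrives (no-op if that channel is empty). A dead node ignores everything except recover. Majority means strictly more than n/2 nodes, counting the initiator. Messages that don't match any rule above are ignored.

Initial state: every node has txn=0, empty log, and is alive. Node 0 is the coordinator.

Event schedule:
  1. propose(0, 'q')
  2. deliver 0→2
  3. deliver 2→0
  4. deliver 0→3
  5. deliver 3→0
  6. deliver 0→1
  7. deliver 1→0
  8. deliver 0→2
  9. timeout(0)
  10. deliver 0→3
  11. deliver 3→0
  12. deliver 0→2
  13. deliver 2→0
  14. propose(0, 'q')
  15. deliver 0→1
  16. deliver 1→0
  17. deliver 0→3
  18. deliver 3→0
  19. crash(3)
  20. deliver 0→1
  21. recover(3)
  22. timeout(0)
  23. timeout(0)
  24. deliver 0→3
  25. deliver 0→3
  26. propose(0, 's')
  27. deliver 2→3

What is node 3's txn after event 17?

e1 propose(0,'q'): 0[coor,t=1,-]
e2 deliver 0→2: 2[part,t=1,-]
e3 deliver 2→0: ·
e4 deliver 0→3: 3[part,t=1,-]
e5 deliver 3→0: ·
e6 deliver 0→1: 1[part,t=1,-]
e7 deliver 1→0: 0[coor,t=1,q]
e8 deliver 0→2: 2[part,t=1,q]
e9 timeout(0): 0[coor,t=2,q]
e10 deliver 0→3: 3[part,t=1,q]
e11 deliver 3→0: ·
e12 deliver 0→2: 2[part,t=2,q]
e13 deliver 2→0: ·
e14 propose(0,'q'): 0[coor,t=3,q]
e15 deliver 0→1: 1[part,t=1,q]
e16 deliver 1→0: ·
e17 deliver 0→3: 3[part,t=2,q]

2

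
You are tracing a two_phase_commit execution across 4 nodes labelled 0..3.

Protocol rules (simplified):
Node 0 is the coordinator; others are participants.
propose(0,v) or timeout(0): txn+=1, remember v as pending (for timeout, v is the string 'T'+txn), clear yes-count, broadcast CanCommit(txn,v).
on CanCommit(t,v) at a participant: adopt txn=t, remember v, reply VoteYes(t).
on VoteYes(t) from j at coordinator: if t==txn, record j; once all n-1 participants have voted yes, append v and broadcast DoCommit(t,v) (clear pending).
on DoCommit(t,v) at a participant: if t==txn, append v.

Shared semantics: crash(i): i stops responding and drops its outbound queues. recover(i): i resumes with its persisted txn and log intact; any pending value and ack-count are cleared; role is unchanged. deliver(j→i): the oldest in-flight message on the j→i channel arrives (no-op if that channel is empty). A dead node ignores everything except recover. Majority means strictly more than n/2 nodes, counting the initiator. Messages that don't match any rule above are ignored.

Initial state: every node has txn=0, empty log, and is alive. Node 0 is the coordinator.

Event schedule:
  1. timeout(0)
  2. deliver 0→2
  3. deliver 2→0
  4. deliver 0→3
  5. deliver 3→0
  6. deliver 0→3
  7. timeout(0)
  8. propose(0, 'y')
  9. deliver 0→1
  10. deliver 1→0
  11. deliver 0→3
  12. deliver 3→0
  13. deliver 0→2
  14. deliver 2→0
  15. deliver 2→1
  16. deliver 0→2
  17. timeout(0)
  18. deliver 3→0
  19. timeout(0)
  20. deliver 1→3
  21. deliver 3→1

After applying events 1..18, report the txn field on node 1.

step 1 timeout(0): 0={coor,t=1,log=-}
step 2 deliver 0→2: 2={part,t=1,log=-}
step 3 deliver 2→0: —
step 4 deliver 0→3: 3={part,t=1,log=-}
step 5 deliver 3→0: —
step 6 deliver 0→3: —
step 7 timeout(0): 0={coor,t=2,log=-}
step 8 propose(0,'y'): 0={coor,t=3,log=-}
step 9 deliver 0→1: 1={part,t=1,log=-}
step 10 deliver 1→0: —
step 11 deliver 0→3: 3={part,t=2,log=-}
step 12 deliver 3→0: —
step 13 deliver 0→2: 2={part,t=2,log=-}
step 14 deliver 2→0: —
step 15 deliver 2→1: —
step 16 deliver 0→2: 2={part,t=3,log=-}
step 17 timeout(0): 0={coor,t=4,log=-}
step 18 deliver 3→0: —

1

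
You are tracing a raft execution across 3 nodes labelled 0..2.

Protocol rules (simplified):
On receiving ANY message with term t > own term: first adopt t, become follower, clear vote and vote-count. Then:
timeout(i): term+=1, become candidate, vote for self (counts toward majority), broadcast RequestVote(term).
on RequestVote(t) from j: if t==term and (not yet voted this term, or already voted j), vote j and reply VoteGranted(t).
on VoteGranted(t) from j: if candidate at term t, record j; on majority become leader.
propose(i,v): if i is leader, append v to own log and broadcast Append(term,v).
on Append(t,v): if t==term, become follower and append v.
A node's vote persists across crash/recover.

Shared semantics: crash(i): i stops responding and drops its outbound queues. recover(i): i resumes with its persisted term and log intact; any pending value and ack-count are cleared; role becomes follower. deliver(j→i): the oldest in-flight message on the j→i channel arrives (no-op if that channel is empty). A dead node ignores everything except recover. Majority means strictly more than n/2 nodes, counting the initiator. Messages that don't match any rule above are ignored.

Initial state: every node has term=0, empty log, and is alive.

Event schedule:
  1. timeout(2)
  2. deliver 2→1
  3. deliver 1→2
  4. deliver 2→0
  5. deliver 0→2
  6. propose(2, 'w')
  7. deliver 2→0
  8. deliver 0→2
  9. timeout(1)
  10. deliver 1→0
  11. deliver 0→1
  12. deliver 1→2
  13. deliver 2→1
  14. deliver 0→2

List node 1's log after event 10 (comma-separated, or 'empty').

1. timeout(2):  <2:cand t1 ->
2. deliver 2→1:  <1:foll t1 ->
3. deliver 1→2:  <2:lead t1 ->
4. deliver 2→0:  <0:foll t1 ->
5. deliver 0→2:  nop
6. propose(2,'w'):  <2:lead t1 w>
7. deliver 2→0:  <0:foll t1 w>
8. deliver 0→2:  nop
9. timeout(1):  <1:cand t2 ->
10. deliver 1→0:  <0:foll t2 w>

empty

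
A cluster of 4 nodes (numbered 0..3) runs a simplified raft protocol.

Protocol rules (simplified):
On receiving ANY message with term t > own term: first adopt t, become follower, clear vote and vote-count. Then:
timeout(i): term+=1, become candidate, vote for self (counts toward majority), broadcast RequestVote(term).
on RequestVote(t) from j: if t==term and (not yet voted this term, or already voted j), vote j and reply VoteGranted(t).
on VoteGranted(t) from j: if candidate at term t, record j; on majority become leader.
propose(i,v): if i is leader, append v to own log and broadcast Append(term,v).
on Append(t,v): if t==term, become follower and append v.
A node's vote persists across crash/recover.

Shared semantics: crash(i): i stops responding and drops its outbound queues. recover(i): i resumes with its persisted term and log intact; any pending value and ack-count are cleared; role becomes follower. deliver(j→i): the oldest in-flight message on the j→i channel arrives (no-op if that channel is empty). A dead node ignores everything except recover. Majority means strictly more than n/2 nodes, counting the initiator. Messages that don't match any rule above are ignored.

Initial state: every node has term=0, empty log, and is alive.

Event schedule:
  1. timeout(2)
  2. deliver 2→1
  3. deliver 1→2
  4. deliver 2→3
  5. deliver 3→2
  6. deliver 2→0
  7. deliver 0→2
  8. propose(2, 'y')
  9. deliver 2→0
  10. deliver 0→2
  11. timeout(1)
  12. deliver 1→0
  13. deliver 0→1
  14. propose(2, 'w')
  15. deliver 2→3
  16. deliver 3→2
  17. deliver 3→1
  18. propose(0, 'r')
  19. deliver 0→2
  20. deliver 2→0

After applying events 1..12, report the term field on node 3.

1

step 1 timeout(2): 2={cand,t=1,log=-}
step 2 deliver 2→1: 1={foll,t=1,log=-}
step 3 deliver 1→2: —
step 4 deliver 2→3: 3={foll,t=1,log=-}
step 5 deliver 3→2: 2={lead,t=1,log=-}
step 6 deliver 2→0: 0={foll,t=1,log=-}
step 7 deliver 0→2: —
step 8 propose(2,'y'): 2={lead,t=1,log=y}
step 9 deliver 2→0: 0={foll,t=1,log=y}
step 10 deliver 0→2: —
step 11 timeout(1): 1={cand,t=2,log=-}
step 12 deliver 1→0: 0={foll,t=2,log=y}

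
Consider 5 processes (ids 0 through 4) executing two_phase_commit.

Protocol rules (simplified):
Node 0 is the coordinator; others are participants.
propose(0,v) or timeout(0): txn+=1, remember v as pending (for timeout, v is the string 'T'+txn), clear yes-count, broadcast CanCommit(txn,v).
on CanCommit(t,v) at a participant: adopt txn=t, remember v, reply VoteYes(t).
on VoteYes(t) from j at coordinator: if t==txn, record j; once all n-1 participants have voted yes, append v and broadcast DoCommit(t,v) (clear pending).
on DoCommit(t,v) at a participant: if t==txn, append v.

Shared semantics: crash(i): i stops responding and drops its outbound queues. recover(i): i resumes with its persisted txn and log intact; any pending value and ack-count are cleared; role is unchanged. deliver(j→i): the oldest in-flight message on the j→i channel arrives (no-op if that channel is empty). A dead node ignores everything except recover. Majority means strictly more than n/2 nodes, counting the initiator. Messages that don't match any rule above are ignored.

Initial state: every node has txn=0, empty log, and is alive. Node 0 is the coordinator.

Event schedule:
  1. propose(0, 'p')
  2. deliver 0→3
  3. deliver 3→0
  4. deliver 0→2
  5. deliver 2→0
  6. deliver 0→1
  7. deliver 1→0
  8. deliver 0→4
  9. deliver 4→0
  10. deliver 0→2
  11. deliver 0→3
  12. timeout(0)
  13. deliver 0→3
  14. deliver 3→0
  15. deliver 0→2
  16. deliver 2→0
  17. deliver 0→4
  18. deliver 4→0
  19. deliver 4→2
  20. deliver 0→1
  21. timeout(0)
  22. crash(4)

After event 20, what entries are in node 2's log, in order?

p

[1] propose(0,'p') → N0(coor t1 [-])
[2] deliver 0→3 → N3(part t1 [-])
[3] deliver 3→0 → ∅
[4] deliver 0→2 → N2(part t1 [-])
[5] deliver 2→0 → ∅
[6] deliver 0→1 → N1(part t1 [-])
[7] deliver 1→0 → ∅
[8] deliver 0→4 → N4(part t1 [-])
[9] deliver 4→0 → N0(coor t1 [p])
[10] deliver 0→2 → N2(part t1 [p])
[11] deliver 0→3 → N3(part t1 [p])
[12] timeout(0) → N0(coor t2 [p])
[13] deliver 0→3 → N3(part t2 [p])
[14] deliver 3→0 → ∅
[15] deliver 0→2 → N2(part t2 [p])
[16] deliver 2→0 → ∅
[17] deliver 0→4 → N4(part t1 [p])
[18] deliver 4→0 → ∅
[19] deliver 4→2 → ∅
[20] deliver 0→1 → N1(part t1 [p])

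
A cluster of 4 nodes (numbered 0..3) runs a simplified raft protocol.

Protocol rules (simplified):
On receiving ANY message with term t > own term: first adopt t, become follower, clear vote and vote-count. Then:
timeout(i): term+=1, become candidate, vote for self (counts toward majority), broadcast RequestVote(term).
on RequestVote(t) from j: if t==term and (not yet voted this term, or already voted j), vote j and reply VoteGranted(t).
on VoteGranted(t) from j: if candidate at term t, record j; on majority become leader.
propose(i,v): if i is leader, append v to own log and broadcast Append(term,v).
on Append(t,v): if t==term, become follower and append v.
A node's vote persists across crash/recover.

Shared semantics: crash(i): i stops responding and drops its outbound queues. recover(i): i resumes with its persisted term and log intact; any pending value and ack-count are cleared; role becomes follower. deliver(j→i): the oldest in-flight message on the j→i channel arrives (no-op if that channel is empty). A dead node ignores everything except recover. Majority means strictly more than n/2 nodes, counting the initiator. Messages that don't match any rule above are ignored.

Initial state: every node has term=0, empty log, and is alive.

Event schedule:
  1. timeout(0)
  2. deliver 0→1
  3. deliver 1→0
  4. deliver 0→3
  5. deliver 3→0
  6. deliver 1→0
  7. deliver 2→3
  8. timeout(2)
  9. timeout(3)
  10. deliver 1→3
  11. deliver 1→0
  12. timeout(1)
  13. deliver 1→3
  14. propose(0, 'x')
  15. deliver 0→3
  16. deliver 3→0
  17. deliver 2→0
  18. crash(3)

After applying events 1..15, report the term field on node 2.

after 1 — timeout(0): n0:cand/t1/[-]
after 2 — deliver 0→1: n1:foll/t1/[-]
after 3 — deliver 1→0: ·
after 4 — deliver 0→3: n3:foll/t1/[-]
after 5 — deliver 3→0: n0:lead/t1/[-]
after 6 — deliver 1→0: ·
after 7 — deliver 2→3: ·
after 8 — timeout(2): n2:cand/t1/[-]
after 9 — timeout(3): n3:cand/t2/[-]
after 10 — deliver 1→3: ·
after 11 — deliver 1→0: ·
after 12 — timeout(1): n1:cand/t2/[-]
after 13 — deliver 1→3: ·
after 14 — propose(0,'x'): n0:lead/t1/[x]
after 15 — deliver 0→3: ·

1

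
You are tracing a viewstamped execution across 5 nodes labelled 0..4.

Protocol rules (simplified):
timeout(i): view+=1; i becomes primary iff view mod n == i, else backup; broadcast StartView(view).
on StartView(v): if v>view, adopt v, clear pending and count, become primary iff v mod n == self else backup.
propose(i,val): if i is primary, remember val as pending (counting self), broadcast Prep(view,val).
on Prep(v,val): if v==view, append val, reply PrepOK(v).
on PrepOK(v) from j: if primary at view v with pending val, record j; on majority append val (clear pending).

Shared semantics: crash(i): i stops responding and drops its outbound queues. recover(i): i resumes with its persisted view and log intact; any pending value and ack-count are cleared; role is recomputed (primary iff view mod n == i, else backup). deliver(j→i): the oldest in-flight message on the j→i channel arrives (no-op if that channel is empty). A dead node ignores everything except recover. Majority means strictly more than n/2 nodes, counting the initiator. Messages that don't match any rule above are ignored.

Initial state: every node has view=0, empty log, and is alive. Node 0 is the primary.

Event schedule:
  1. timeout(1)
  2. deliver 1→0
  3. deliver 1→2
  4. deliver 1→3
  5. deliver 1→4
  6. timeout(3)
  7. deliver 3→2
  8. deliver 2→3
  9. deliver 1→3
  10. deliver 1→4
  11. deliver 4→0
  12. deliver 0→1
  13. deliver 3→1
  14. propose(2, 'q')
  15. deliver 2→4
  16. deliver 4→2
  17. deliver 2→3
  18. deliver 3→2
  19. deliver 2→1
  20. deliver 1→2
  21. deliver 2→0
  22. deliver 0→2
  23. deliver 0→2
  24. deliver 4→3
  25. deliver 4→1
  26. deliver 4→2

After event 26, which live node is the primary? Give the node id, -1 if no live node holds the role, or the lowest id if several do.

step 1 timeout(1): 1={prim,v=1,log=-}
step 2 deliver 1→0: 0={back,v=1,log=-}
step 3 deliver 1→2: 2={back,v=1,log=-}
step 4 deliver 1→3: 3={back,v=1,log=-}
step 5 deliver 1→4: 4={back,v=1,log=-}
step 6 timeout(3): 3={back,v=2,log=-}
step 7 deliver 3→2: 2={prim,v=2,log=-}
step 8 deliver 2→3: —
step 9 deliver 1→3: —
step 10 deliver 1→4: —
step 11 deliver 4→0: —
step 12 deliver 0→1: —
step 13 deliver 3→1: 1={back,v=2,log=-}
step 14 propose(2,'q'): —
step 15 deliver 2→4: —
step 16 deliver 4→2: —
step 17 deliver 2→3: 3={back,v=2,log=q}
step 18 deliver 3→2: —
step 19 deliver 2→1: 1={back,v=2,log=q}
step 20 deliver 1→2: 2={prim,v=2,log=q}
step 21 deliver 2→0: —
step 22 deliver 0→2: —
step 23 deliver 0→2: —
step 24 deliver 4→3: —
step 25 deliver 4→1: —
step 26 deliver 4→2: —

2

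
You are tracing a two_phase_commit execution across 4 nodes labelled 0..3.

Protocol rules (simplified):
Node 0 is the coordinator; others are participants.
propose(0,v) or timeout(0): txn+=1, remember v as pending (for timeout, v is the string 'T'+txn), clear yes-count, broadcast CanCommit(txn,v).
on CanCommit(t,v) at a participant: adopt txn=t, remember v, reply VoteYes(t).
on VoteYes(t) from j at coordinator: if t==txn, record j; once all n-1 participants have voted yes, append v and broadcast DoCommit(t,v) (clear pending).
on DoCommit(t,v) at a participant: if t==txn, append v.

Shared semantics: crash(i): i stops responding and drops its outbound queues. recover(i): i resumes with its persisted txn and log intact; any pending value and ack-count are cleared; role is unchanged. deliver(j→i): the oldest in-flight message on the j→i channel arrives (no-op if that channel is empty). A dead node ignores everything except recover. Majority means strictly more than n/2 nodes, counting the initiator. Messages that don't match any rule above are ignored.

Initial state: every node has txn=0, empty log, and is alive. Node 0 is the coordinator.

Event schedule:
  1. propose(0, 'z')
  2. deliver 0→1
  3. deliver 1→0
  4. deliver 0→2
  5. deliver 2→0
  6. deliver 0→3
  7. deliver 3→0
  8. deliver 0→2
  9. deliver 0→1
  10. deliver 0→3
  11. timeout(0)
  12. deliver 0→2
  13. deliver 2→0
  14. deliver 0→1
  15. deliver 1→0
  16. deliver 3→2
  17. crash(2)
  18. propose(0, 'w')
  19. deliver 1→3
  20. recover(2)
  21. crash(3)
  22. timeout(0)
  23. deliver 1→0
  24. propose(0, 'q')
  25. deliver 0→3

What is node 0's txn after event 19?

[1] propose(0,'z') → N0(coor t1 [-])
[2] deliver 0→1 → N1(part t1 [-])
[3] deliver 1→0 → ∅
[4] deliver 0→2 → N2(part t1 [-])
[5] deliver 2→0 → ∅
[6] deliver 0→3 → N3(part t1 [-])
[7] deliver 3→0 → N0(coor t1 [z])
[8] deliver 0→2 → N2(part t1 [z])
[9] deliver 0→1 → N1(part t1 [z])
[10] deliver 0→3 → N3(part t1 [z])
[11] timeout(0) → N0(coor t2 [z])
[12] deliver 0→2 → N2(part t2 [z])
[13] deliver 2→0 → ∅
[14] deliver 0→1 → N1(part t2 [z])
[15] deliver 1→0 → ∅
[16] deliver 3→2 → ∅
[17] crash(2) → N2(✗part t2 [z])
[18] propose(0,'w') → N0(coor t3 [z])
[19] deliver 1→3 → ∅

3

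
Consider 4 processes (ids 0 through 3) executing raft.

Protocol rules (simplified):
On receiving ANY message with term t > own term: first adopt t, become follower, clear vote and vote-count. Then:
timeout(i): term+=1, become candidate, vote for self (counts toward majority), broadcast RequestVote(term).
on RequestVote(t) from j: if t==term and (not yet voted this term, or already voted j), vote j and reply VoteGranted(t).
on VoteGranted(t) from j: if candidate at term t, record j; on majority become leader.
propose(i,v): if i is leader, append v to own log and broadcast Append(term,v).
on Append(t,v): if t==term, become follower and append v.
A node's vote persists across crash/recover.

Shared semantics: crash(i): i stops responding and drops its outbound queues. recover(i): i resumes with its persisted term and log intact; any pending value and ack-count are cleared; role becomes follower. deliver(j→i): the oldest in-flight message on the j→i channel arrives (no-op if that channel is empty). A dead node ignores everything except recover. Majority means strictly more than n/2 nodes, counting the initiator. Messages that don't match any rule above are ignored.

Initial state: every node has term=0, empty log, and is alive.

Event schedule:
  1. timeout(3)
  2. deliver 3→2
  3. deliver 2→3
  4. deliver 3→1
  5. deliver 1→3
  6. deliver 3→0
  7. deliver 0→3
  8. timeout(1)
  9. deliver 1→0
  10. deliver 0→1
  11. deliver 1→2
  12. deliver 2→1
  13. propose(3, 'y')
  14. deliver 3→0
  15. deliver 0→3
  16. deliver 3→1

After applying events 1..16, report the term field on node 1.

2

e1 timeout(3): 3[cand,t=1,-]
e2 deliver 3→2: 2[foll,t=1,-]
e3 deliver 2→3: ·
e4 deliver 3→1: 1[foll,t=1,-]
e5 deliver 1→3: 3[lead,t=1,-]
e6 deliver 3→0: 0[foll,t=1,-]
e7 deliver 0→3: ·
e8 timeout(1): 1[cand,t=2,-]
e9 deliver 1→0: 0[foll,t=2,-]
e10 deliver 0→1: ·
e11 deliver 1→2: 2[foll,t=2,-]
e12 deliver 2→1: 1[lead,t=2,-]
e13 propose(3,'y'): 3[lead,t=1,y]
e14 deliver 3→0: ·
e15 deliver 0→3: ·
e16 deliver 3→1: ·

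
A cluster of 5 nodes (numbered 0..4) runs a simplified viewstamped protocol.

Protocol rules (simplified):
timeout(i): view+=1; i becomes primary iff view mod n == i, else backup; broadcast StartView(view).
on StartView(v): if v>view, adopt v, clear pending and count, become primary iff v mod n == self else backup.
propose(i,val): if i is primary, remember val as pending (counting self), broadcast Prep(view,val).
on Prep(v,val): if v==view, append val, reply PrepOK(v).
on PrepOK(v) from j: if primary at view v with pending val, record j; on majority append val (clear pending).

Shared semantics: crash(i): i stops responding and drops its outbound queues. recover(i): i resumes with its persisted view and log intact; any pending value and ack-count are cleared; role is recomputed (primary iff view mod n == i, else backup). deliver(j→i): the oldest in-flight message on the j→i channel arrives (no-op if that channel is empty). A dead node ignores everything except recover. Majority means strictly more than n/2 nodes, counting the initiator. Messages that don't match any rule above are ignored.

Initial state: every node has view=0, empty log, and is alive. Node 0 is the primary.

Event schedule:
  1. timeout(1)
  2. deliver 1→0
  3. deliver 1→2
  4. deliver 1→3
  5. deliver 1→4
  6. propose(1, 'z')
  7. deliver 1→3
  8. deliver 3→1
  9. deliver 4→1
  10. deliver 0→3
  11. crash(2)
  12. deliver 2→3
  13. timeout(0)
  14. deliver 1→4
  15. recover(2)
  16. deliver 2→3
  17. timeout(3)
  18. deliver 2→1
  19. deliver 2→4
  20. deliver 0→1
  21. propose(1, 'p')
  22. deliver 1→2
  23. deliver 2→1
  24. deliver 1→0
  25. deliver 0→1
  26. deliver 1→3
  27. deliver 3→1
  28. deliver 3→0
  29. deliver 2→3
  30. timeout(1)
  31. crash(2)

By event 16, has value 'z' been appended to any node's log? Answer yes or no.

yes

step 1 timeout(1): 1={prim,v=1,log=-}
step 2 deliver 1→0: 0={back,v=1,log=-}
step 3 deliver 1→2: 2={back,v=1,log=-}
step 4 deliver 1→3: 3={back,v=1,log=-}
step 5 deliver 1→4: 4={back,v=1,log=-}
step 6 propose(1,'z'): —
step 7 deliver 1→3: 3={back,v=1,log=z}
step 8 deliver 3→1: —
step 9 deliver 4→1: —
step 10 deliver 0→3: —
step 11 crash(2): 2={✗back,v=1,log=-}
step 12 deliver 2→3: —
step 13 timeout(0): 0={back,v=2,log=-}
step 14 deliver 1→4: 4={back,v=1,log=z}
step 15 recover(2): 2={back,v=1,log=-}
step 16 deliver 2→3: —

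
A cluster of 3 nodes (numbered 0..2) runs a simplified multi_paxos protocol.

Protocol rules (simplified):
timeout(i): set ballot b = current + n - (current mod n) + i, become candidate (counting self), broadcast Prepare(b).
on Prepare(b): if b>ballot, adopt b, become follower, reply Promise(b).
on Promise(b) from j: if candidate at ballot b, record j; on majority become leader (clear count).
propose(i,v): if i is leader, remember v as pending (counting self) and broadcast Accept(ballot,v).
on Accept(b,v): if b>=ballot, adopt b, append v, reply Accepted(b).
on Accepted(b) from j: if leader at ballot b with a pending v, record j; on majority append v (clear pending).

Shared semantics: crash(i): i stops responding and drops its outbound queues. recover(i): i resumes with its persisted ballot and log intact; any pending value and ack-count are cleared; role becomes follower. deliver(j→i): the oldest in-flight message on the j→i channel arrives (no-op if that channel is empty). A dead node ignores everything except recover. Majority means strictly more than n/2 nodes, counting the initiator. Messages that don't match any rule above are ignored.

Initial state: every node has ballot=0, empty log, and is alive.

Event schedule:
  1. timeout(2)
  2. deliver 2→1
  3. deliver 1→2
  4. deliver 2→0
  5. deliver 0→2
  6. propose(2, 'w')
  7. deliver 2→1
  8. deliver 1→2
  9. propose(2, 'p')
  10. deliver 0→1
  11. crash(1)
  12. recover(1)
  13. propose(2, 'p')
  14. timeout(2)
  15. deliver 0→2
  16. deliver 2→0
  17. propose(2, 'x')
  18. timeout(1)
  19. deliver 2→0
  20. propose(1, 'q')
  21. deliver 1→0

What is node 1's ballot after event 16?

5

1. timeout(2):  <2:cand b5 ->
2. deliver 2→1:  <1:foll b5 ->
3. deliver 1→2:  <2:lead b5 ->
4. deliver 2→0:  <0:foll b5 ->
5. deliver 0→2:  nop
6. propose(2,'w'):  nop
7. deliver 2→1:  <1:foll b5 w>
8. deliver 1→2:  <2:lead b5 w>
9. propose(2,'p'):  nop
10. deliver 0→1:  nop
11. crash(1):  <1:✗foll b5 w>
12. recover(1):  <1:foll b5 w>
13. propose(2,'p'):  nop
14. timeout(2):  <2:cand b8 w>
15. deliver 0→2:  nop
16. deliver 2→0:  <0:foll b5 w>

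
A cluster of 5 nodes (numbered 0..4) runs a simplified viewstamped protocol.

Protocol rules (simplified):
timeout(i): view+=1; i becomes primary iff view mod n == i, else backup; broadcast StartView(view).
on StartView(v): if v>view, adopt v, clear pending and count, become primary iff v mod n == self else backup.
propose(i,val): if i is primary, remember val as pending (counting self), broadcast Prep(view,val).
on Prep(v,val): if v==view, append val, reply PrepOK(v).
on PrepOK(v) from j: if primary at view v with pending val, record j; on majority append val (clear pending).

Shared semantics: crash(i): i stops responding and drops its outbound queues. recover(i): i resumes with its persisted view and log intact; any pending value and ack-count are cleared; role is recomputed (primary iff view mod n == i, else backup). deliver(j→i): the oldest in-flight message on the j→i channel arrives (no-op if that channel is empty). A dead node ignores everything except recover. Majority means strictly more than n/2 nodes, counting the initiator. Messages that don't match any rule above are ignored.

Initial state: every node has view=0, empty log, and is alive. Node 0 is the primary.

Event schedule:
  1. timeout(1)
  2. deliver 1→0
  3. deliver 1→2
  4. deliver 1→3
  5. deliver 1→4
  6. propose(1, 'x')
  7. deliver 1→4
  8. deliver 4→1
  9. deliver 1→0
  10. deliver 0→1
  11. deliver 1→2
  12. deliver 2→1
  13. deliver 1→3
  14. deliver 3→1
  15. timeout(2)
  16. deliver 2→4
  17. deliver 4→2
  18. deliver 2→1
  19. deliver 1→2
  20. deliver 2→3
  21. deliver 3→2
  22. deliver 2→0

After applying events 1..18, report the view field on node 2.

step 1 timeout(1): 1={prim,v=1,log=-}
step 2 deliver 1→0: 0={back,v=1,log=-}
step 3 deliver 1→2: 2={back,v=1,log=-}
step 4 deliver 1→3: 3={back,v=1,log=-}
step 5 deliver 1→4: 4={back,v=1,log=-}
step 6 propose(1,'x'): —
step 7 deliver 1→4: 4={back,v=1,log=x}
step 8 deliver 4→1: —
step 9 deliver 1→0: 0={back,v=1,log=x}
step 10 deliver 0→1: 1={prim,v=1,log=x}
step 11 deliver 1→2: 2={back,v=1,log=x}
step 12 deliver 2→1: —
step 13 deliver 1→3: 3={back,v=1,log=x}
step 14 deliver 3→1: —
step 15 timeout(2): 2={prim,v=2,log=x}
step 16 deliver 2→4: 4={back,v=2,log=x}
step 17 deliver 4→2: —
step 18 deliver 2→1: 1={back,v=2,log=x}

2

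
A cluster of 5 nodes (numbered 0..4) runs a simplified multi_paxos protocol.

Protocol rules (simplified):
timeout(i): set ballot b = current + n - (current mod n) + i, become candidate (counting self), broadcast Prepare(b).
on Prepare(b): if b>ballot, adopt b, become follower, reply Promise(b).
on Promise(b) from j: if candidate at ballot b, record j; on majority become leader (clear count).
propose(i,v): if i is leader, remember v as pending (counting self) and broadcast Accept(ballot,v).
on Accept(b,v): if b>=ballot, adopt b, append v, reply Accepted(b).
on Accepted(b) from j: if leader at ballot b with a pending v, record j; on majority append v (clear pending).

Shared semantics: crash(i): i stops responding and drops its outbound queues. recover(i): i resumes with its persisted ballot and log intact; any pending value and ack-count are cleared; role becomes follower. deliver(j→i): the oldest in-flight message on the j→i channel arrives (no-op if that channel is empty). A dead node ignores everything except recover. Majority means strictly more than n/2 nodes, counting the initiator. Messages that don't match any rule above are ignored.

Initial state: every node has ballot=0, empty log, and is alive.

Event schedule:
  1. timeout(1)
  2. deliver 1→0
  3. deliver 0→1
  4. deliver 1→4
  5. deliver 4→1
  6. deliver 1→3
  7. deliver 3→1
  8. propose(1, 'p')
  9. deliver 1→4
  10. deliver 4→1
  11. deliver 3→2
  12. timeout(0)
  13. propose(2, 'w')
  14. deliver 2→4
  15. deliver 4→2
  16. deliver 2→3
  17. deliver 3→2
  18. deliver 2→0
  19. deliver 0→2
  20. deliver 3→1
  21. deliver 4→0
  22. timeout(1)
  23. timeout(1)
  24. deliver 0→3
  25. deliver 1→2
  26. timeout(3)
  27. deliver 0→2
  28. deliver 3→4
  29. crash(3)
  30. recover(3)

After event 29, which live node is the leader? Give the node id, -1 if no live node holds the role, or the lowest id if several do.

step 1 timeout(1): 1={cand,b=6,log=-}
step 2 deliver 1→0: 0={foll,b=6,log=-}
step 3 deliver 0→1: —
step 4 deliver 1→4: 4={foll,b=6,log=-}
step 5 deliver 4→1: 1={lead,b=6,log=-}
step 6 deliver 1→3: 3={foll,b=6,log=-}
step 7 deliver 3→1: —
step 8 propose(1,'p'): —
step 9 deliver 1→4: 4={foll,b=6,log=p}
step 10 deliver 4→1: —
step 11 deliver 3→2: —
step 12 timeout(0): 0={cand,b=10,log=-}
step 13 propose(2,'w'): —
step 14 deliver 2→4: —
step 15 deliver 4→2: —
step 16 deliver 2→3: —
step 17 deliver 3→2: —
step 18 deliver 2→0: —
step 19 deliver 0→2: 2={foll,b=10,log=-}
step 20 deliver 3→1: —
step 21 deliver 4→0: —
step 22 timeout(1): 1={cand,b=11,log=-}
step 23 timeout(1): 1={cand,b=16,log=-}
step 24 deliver 0→3: 3={foll,b=10,log=-}
step 25 deliver 1→2: —
step 26 timeout(3): 3={cand,b=18,log=-}
step 27 deliver 0→2: —
step 28 deliver 3→4: 4={foll,b=18,log=p}
step 29 crash(3): 3={✗cand,b=18,log=-}

-1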